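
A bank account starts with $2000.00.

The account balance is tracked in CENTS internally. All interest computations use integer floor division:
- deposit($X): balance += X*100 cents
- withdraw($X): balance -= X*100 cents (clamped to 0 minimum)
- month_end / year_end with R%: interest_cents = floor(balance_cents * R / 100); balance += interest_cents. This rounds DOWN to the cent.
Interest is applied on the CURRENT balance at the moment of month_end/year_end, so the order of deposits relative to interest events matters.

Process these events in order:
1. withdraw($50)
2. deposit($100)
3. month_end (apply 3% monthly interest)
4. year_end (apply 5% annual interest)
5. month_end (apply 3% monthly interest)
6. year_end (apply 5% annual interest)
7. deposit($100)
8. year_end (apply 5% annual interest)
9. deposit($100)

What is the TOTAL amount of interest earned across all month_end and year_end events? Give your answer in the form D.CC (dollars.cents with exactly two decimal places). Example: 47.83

Answer: 472.63

Derivation:
After 1 (withdraw($50)): balance=$1950.00 total_interest=$0.00
After 2 (deposit($100)): balance=$2050.00 total_interest=$0.00
After 3 (month_end (apply 3% monthly interest)): balance=$2111.50 total_interest=$61.50
After 4 (year_end (apply 5% annual interest)): balance=$2217.07 total_interest=$167.07
After 5 (month_end (apply 3% monthly interest)): balance=$2283.58 total_interest=$233.58
After 6 (year_end (apply 5% annual interest)): balance=$2397.75 total_interest=$347.75
After 7 (deposit($100)): balance=$2497.75 total_interest=$347.75
After 8 (year_end (apply 5% annual interest)): balance=$2622.63 total_interest=$472.63
After 9 (deposit($100)): balance=$2722.63 total_interest=$472.63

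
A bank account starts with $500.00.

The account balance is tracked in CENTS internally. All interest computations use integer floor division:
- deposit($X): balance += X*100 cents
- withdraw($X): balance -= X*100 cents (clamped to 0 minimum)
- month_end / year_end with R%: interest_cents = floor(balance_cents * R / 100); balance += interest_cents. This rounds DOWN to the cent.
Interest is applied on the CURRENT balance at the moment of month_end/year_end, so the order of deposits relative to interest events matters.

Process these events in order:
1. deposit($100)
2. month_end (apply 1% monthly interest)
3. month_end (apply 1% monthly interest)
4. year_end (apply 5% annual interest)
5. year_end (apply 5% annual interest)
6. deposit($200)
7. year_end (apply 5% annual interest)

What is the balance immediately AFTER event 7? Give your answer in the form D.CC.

After 1 (deposit($100)): balance=$600.00 total_interest=$0.00
After 2 (month_end (apply 1% monthly interest)): balance=$606.00 total_interest=$6.00
After 3 (month_end (apply 1% monthly interest)): balance=$612.06 total_interest=$12.06
After 4 (year_end (apply 5% annual interest)): balance=$642.66 total_interest=$42.66
After 5 (year_end (apply 5% annual interest)): balance=$674.79 total_interest=$74.79
After 6 (deposit($200)): balance=$874.79 total_interest=$74.79
After 7 (year_end (apply 5% annual interest)): balance=$918.52 total_interest=$118.52

Answer: 918.52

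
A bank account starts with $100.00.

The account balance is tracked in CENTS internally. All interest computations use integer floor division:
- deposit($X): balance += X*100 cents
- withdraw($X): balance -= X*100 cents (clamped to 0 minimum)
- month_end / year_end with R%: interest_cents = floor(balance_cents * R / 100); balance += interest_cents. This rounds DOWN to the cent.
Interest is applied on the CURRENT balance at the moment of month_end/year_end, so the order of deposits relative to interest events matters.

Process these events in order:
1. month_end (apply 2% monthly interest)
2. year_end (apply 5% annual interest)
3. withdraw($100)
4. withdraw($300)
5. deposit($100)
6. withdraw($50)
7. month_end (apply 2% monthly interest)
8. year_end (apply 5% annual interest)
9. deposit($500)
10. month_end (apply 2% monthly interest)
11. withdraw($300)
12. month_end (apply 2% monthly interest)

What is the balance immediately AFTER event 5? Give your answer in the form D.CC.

After 1 (month_end (apply 2% monthly interest)): balance=$102.00 total_interest=$2.00
After 2 (year_end (apply 5% annual interest)): balance=$107.10 total_interest=$7.10
After 3 (withdraw($100)): balance=$7.10 total_interest=$7.10
After 4 (withdraw($300)): balance=$0.00 total_interest=$7.10
After 5 (deposit($100)): balance=$100.00 total_interest=$7.10

Answer: 100.00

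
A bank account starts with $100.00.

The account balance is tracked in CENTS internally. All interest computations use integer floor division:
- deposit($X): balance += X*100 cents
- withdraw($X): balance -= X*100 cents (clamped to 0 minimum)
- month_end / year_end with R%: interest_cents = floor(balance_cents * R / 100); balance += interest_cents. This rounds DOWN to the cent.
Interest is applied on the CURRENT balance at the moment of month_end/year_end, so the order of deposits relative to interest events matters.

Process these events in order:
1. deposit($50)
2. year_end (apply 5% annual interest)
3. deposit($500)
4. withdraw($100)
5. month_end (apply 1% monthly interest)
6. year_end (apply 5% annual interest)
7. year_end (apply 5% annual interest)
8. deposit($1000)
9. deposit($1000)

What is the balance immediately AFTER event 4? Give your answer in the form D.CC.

After 1 (deposit($50)): balance=$150.00 total_interest=$0.00
After 2 (year_end (apply 5% annual interest)): balance=$157.50 total_interest=$7.50
After 3 (deposit($500)): balance=$657.50 total_interest=$7.50
After 4 (withdraw($100)): balance=$557.50 total_interest=$7.50

Answer: 557.50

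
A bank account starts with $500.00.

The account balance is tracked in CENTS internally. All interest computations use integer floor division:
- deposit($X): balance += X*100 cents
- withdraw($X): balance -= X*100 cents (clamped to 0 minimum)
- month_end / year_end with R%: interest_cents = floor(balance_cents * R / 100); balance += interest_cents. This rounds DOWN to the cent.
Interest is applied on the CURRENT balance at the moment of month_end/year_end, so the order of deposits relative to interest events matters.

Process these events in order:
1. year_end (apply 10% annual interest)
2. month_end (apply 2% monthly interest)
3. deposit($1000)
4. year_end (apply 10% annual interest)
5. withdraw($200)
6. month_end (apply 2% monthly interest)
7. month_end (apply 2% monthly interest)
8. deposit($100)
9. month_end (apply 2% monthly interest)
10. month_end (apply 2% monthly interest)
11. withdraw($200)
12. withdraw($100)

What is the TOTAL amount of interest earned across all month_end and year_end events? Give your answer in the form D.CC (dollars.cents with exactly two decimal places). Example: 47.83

After 1 (year_end (apply 10% annual interest)): balance=$550.00 total_interest=$50.00
After 2 (month_end (apply 2% monthly interest)): balance=$561.00 total_interest=$61.00
After 3 (deposit($1000)): balance=$1561.00 total_interest=$61.00
After 4 (year_end (apply 10% annual interest)): balance=$1717.10 total_interest=$217.10
After 5 (withdraw($200)): balance=$1517.10 total_interest=$217.10
After 6 (month_end (apply 2% monthly interest)): balance=$1547.44 total_interest=$247.44
After 7 (month_end (apply 2% monthly interest)): balance=$1578.38 total_interest=$278.38
After 8 (deposit($100)): balance=$1678.38 total_interest=$278.38
After 9 (month_end (apply 2% monthly interest)): balance=$1711.94 total_interest=$311.94
After 10 (month_end (apply 2% monthly interest)): balance=$1746.17 total_interest=$346.17
After 11 (withdraw($200)): balance=$1546.17 total_interest=$346.17
After 12 (withdraw($100)): balance=$1446.17 total_interest=$346.17

Answer: 346.17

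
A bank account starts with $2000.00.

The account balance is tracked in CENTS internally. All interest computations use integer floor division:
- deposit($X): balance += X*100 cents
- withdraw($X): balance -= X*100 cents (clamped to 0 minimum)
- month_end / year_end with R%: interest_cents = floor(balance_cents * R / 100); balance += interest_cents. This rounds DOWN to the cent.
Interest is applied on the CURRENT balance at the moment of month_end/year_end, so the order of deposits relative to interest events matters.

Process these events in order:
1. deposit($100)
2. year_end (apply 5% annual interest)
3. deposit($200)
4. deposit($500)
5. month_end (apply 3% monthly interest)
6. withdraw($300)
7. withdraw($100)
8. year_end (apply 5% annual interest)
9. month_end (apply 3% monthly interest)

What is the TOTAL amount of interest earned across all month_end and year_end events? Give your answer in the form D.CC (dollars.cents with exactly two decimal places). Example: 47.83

Answer: 403.40

Derivation:
After 1 (deposit($100)): balance=$2100.00 total_interest=$0.00
After 2 (year_end (apply 5% annual interest)): balance=$2205.00 total_interest=$105.00
After 3 (deposit($200)): balance=$2405.00 total_interest=$105.00
After 4 (deposit($500)): balance=$2905.00 total_interest=$105.00
After 5 (month_end (apply 3% monthly interest)): balance=$2992.15 total_interest=$192.15
After 6 (withdraw($300)): balance=$2692.15 total_interest=$192.15
After 7 (withdraw($100)): balance=$2592.15 total_interest=$192.15
After 8 (year_end (apply 5% annual interest)): balance=$2721.75 total_interest=$321.75
After 9 (month_end (apply 3% monthly interest)): balance=$2803.40 total_interest=$403.40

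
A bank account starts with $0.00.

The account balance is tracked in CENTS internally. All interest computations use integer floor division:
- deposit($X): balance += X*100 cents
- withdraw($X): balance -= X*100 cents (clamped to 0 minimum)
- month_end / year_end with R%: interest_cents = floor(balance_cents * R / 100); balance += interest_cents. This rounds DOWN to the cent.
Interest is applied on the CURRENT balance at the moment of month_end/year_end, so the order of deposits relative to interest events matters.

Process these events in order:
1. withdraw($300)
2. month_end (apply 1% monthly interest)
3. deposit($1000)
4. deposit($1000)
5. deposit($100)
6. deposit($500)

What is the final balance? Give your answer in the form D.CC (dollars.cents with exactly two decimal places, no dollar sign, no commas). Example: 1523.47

After 1 (withdraw($300)): balance=$0.00 total_interest=$0.00
After 2 (month_end (apply 1% monthly interest)): balance=$0.00 total_interest=$0.00
After 3 (deposit($1000)): balance=$1000.00 total_interest=$0.00
After 4 (deposit($1000)): balance=$2000.00 total_interest=$0.00
After 5 (deposit($100)): balance=$2100.00 total_interest=$0.00
After 6 (deposit($500)): balance=$2600.00 total_interest=$0.00

Answer: 2600.00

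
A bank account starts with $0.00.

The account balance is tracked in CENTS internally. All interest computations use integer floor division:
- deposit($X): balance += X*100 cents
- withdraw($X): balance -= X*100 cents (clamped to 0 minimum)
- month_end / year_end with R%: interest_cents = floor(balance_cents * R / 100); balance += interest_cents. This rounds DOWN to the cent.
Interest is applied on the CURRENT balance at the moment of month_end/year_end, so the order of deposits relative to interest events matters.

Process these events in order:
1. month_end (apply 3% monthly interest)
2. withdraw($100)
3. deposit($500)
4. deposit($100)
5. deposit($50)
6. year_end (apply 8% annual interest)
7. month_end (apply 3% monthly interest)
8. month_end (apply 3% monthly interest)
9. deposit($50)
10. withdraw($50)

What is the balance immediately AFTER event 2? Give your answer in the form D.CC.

After 1 (month_end (apply 3% monthly interest)): balance=$0.00 total_interest=$0.00
After 2 (withdraw($100)): balance=$0.00 total_interest=$0.00

Answer: 0.00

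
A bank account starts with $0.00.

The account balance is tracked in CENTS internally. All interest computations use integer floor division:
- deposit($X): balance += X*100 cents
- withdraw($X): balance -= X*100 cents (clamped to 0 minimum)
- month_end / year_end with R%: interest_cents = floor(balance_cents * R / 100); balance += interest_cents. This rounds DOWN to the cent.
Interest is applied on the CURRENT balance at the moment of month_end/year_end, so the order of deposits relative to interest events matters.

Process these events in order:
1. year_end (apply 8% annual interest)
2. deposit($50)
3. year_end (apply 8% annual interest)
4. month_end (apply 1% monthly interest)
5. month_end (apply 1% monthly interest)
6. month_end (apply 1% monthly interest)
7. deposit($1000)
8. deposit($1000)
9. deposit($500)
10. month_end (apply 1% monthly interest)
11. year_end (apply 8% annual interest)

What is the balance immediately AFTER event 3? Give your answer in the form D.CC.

Answer: 54.00

Derivation:
After 1 (year_end (apply 8% annual interest)): balance=$0.00 total_interest=$0.00
After 2 (deposit($50)): balance=$50.00 total_interest=$0.00
After 3 (year_end (apply 8% annual interest)): balance=$54.00 total_interest=$4.00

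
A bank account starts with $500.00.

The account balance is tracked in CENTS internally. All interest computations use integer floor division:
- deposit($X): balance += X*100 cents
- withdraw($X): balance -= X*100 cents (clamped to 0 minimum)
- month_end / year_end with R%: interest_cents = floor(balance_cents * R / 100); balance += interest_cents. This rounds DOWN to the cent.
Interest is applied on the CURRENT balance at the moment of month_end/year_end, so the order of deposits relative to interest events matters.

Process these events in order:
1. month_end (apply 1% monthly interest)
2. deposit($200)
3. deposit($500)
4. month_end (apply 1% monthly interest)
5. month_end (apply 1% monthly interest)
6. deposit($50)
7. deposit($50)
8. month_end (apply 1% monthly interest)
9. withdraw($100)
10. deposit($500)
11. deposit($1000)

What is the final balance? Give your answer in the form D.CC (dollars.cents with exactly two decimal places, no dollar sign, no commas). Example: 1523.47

After 1 (month_end (apply 1% monthly interest)): balance=$505.00 total_interest=$5.00
After 2 (deposit($200)): balance=$705.00 total_interest=$5.00
After 3 (deposit($500)): balance=$1205.00 total_interest=$5.00
After 4 (month_end (apply 1% monthly interest)): balance=$1217.05 total_interest=$17.05
After 5 (month_end (apply 1% monthly interest)): balance=$1229.22 total_interest=$29.22
After 6 (deposit($50)): balance=$1279.22 total_interest=$29.22
After 7 (deposit($50)): balance=$1329.22 total_interest=$29.22
After 8 (month_end (apply 1% monthly interest)): balance=$1342.51 total_interest=$42.51
After 9 (withdraw($100)): balance=$1242.51 total_interest=$42.51
After 10 (deposit($500)): balance=$1742.51 total_interest=$42.51
After 11 (deposit($1000)): balance=$2742.51 total_interest=$42.51

Answer: 2742.51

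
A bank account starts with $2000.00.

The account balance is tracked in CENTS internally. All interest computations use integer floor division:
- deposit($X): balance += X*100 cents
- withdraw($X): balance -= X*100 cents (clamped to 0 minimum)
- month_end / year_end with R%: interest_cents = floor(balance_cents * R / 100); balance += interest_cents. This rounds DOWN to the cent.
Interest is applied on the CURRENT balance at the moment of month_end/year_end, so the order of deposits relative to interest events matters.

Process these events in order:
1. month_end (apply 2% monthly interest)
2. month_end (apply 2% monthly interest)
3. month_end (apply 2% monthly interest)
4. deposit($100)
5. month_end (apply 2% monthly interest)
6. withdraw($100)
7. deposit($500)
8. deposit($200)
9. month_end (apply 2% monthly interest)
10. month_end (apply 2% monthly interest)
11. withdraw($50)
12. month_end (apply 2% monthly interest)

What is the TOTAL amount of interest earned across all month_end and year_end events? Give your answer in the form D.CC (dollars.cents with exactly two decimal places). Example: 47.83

Answer: 341.31

Derivation:
After 1 (month_end (apply 2% monthly interest)): balance=$2040.00 total_interest=$40.00
After 2 (month_end (apply 2% monthly interest)): balance=$2080.80 total_interest=$80.80
After 3 (month_end (apply 2% monthly interest)): balance=$2122.41 total_interest=$122.41
After 4 (deposit($100)): balance=$2222.41 total_interest=$122.41
After 5 (month_end (apply 2% monthly interest)): balance=$2266.85 total_interest=$166.85
After 6 (withdraw($100)): balance=$2166.85 total_interest=$166.85
After 7 (deposit($500)): balance=$2666.85 total_interest=$166.85
After 8 (deposit($200)): balance=$2866.85 total_interest=$166.85
After 9 (month_end (apply 2% monthly interest)): balance=$2924.18 total_interest=$224.18
After 10 (month_end (apply 2% monthly interest)): balance=$2982.66 total_interest=$282.66
After 11 (withdraw($50)): balance=$2932.66 total_interest=$282.66
After 12 (month_end (apply 2% monthly interest)): balance=$2991.31 total_interest=$341.31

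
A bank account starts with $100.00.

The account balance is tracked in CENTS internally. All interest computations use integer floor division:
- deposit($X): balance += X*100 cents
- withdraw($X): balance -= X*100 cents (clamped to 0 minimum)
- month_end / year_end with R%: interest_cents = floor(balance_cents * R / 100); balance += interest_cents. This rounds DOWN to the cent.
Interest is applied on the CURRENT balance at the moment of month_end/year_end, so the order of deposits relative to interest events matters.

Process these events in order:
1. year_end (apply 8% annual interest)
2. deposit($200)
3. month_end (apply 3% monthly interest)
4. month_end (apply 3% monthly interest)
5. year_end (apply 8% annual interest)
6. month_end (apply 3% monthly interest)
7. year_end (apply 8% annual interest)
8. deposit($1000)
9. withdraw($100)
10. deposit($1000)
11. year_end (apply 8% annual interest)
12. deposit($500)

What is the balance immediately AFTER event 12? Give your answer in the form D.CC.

After 1 (year_end (apply 8% annual interest)): balance=$108.00 total_interest=$8.00
After 2 (deposit($200)): balance=$308.00 total_interest=$8.00
After 3 (month_end (apply 3% monthly interest)): balance=$317.24 total_interest=$17.24
After 4 (month_end (apply 3% monthly interest)): balance=$326.75 total_interest=$26.75
After 5 (year_end (apply 8% annual interest)): balance=$352.89 total_interest=$52.89
After 6 (month_end (apply 3% monthly interest)): balance=$363.47 total_interest=$63.47
After 7 (year_end (apply 8% annual interest)): balance=$392.54 total_interest=$92.54
After 8 (deposit($1000)): balance=$1392.54 total_interest=$92.54
After 9 (withdraw($100)): balance=$1292.54 total_interest=$92.54
After 10 (deposit($1000)): balance=$2292.54 total_interest=$92.54
After 11 (year_end (apply 8% annual interest)): balance=$2475.94 total_interest=$275.94
After 12 (deposit($500)): balance=$2975.94 total_interest=$275.94

Answer: 2975.94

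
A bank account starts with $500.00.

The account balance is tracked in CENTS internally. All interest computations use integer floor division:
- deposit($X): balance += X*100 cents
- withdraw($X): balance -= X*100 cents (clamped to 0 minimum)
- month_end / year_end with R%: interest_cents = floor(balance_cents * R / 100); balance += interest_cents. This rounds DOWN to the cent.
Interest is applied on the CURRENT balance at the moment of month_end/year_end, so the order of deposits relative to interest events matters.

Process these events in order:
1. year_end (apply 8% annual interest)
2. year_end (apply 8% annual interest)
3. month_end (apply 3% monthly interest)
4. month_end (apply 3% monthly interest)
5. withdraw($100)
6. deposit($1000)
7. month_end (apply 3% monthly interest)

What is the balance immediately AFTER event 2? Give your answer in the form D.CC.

After 1 (year_end (apply 8% annual interest)): balance=$540.00 total_interest=$40.00
After 2 (year_end (apply 8% annual interest)): balance=$583.20 total_interest=$83.20

Answer: 583.20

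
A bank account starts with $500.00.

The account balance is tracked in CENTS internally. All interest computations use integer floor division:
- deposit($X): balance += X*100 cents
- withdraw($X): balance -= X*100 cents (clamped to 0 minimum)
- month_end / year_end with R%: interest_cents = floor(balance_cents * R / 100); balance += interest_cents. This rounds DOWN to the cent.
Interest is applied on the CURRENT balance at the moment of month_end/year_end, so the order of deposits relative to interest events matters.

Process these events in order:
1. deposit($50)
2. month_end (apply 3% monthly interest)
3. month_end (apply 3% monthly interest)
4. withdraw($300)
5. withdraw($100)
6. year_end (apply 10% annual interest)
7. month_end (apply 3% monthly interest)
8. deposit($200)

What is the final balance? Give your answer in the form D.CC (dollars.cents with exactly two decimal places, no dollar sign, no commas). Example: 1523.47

Answer: 407.88

Derivation:
After 1 (deposit($50)): balance=$550.00 total_interest=$0.00
After 2 (month_end (apply 3% monthly interest)): balance=$566.50 total_interest=$16.50
After 3 (month_end (apply 3% monthly interest)): balance=$583.49 total_interest=$33.49
After 4 (withdraw($300)): balance=$283.49 total_interest=$33.49
After 5 (withdraw($100)): balance=$183.49 total_interest=$33.49
After 6 (year_end (apply 10% annual interest)): balance=$201.83 total_interest=$51.83
After 7 (month_end (apply 3% monthly interest)): balance=$207.88 total_interest=$57.88
After 8 (deposit($200)): balance=$407.88 total_interest=$57.88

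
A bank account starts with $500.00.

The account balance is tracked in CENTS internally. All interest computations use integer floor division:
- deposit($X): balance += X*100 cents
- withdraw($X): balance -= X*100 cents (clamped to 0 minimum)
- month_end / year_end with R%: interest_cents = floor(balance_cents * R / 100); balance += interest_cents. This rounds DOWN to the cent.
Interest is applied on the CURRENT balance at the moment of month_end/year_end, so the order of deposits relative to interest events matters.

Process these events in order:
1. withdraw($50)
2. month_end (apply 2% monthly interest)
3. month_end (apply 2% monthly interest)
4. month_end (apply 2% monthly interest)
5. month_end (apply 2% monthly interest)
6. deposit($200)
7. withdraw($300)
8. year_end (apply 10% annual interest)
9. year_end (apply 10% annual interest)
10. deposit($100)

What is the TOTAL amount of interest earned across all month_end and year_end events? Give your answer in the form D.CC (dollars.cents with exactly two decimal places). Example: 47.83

After 1 (withdraw($50)): balance=$450.00 total_interest=$0.00
After 2 (month_end (apply 2% monthly interest)): balance=$459.00 total_interest=$9.00
After 3 (month_end (apply 2% monthly interest)): balance=$468.18 total_interest=$18.18
After 4 (month_end (apply 2% monthly interest)): balance=$477.54 total_interest=$27.54
After 5 (month_end (apply 2% monthly interest)): balance=$487.09 total_interest=$37.09
After 6 (deposit($200)): balance=$687.09 total_interest=$37.09
After 7 (withdraw($300)): balance=$387.09 total_interest=$37.09
After 8 (year_end (apply 10% annual interest)): balance=$425.79 total_interest=$75.79
After 9 (year_end (apply 10% annual interest)): balance=$468.36 total_interest=$118.36
After 10 (deposit($100)): balance=$568.36 total_interest=$118.36

Answer: 118.36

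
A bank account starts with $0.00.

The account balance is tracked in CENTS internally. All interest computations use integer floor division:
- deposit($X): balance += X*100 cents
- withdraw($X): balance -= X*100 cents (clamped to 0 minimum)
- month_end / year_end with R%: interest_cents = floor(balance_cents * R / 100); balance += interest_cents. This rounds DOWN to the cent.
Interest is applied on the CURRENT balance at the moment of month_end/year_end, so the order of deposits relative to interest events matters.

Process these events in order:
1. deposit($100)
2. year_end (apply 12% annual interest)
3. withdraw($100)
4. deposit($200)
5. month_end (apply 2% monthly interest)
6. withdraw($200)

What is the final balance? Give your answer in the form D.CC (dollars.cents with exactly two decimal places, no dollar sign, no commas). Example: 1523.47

After 1 (deposit($100)): balance=$100.00 total_interest=$0.00
After 2 (year_end (apply 12% annual interest)): balance=$112.00 total_interest=$12.00
After 3 (withdraw($100)): balance=$12.00 total_interest=$12.00
After 4 (deposit($200)): balance=$212.00 total_interest=$12.00
After 5 (month_end (apply 2% monthly interest)): balance=$216.24 total_interest=$16.24
After 6 (withdraw($200)): balance=$16.24 total_interest=$16.24

Answer: 16.24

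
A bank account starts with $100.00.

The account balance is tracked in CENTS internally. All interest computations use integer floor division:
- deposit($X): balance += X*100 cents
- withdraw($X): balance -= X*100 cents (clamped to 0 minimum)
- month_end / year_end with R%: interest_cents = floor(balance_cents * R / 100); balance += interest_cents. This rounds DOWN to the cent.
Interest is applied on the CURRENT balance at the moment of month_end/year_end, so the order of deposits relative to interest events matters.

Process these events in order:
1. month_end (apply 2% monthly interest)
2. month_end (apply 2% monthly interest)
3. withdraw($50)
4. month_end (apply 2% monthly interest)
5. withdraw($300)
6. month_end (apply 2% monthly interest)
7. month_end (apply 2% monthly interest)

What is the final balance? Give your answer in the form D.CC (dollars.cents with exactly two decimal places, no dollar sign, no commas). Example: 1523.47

After 1 (month_end (apply 2% monthly interest)): balance=$102.00 total_interest=$2.00
After 2 (month_end (apply 2% monthly interest)): balance=$104.04 total_interest=$4.04
After 3 (withdraw($50)): balance=$54.04 total_interest=$4.04
After 4 (month_end (apply 2% monthly interest)): balance=$55.12 total_interest=$5.12
After 5 (withdraw($300)): balance=$0.00 total_interest=$5.12
After 6 (month_end (apply 2% monthly interest)): balance=$0.00 total_interest=$5.12
After 7 (month_end (apply 2% monthly interest)): balance=$0.00 total_interest=$5.12

Answer: 0.00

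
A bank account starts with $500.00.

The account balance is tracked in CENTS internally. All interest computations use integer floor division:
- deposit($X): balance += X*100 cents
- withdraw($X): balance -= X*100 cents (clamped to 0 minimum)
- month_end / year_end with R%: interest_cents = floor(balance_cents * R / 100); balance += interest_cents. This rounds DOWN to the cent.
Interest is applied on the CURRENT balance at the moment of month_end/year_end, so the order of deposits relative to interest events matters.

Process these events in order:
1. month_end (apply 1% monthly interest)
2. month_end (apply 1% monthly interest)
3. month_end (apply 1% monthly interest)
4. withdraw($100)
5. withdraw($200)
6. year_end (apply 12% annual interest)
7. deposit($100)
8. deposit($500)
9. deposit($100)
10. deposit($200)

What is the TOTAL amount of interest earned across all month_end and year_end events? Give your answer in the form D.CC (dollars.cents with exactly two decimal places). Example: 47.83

Answer: 40.96

Derivation:
After 1 (month_end (apply 1% monthly interest)): balance=$505.00 total_interest=$5.00
After 2 (month_end (apply 1% monthly interest)): balance=$510.05 total_interest=$10.05
After 3 (month_end (apply 1% monthly interest)): balance=$515.15 total_interest=$15.15
After 4 (withdraw($100)): balance=$415.15 total_interest=$15.15
After 5 (withdraw($200)): balance=$215.15 total_interest=$15.15
After 6 (year_end (apply 12% annual interest)): balance=$240.96 total_interest=$40.96
After 7 (deposit($100)): balance=$340.96 total_interest=$40.96
After 8 (deposit($500)): balance=$840.96 total_interest=$40.96
After 9 (deposit($100)): balance=$940.96 total_interest=$40.96
After 10 (deposit($200)): balance=$1140.96 total_interest=$40.96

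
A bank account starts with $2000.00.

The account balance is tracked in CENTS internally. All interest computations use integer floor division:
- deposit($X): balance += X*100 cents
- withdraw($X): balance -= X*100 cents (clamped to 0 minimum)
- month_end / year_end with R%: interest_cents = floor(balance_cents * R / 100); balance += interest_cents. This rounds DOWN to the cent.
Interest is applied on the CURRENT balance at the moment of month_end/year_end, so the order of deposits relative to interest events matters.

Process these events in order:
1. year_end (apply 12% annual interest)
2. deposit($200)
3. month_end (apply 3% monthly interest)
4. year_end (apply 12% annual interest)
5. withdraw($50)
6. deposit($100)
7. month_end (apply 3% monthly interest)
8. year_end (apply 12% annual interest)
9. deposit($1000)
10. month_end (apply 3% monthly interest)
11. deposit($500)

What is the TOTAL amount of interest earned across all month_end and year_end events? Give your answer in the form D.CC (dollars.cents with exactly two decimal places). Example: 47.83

Answer: 1183.94

Derivation:
After 1 (year_end (apply 12% annual interest)): balance=$2240.00 total_interest=$240.00
After 2 (deposit($200)): balance=$2440.00 total_interest=$240.00
After 3 (month_end (apply 3% monthly interest)): balance=$2513.20 total_interest=$313.20
After 4 (year_end (apply 12% annual interest)): balance=$2814.78 total_interest=$614.78
After 5 (withdraw($50)): balance=$2764.78 total_interest=$614.78
After 6 (deposit($100)): balance=$2864.78 total_interest=$614.78
After 7 (month_end (apply 3% monthly interest)): balance=$2950.72 total_interest=$700.72
After 8 (year_end (apply 12% annual interest)): balance=$3304.80 total_interest=$1054.80
After 9 (deposit($1000)): balance=$4304.80 total_interest=$1054.80
After 10 (month_end (apply 3% monthly interest)): balance=$4433.94 total_interest=$1183.94
After 11 (deposit($500)): balance=$4933.94 total_interest=$1183.94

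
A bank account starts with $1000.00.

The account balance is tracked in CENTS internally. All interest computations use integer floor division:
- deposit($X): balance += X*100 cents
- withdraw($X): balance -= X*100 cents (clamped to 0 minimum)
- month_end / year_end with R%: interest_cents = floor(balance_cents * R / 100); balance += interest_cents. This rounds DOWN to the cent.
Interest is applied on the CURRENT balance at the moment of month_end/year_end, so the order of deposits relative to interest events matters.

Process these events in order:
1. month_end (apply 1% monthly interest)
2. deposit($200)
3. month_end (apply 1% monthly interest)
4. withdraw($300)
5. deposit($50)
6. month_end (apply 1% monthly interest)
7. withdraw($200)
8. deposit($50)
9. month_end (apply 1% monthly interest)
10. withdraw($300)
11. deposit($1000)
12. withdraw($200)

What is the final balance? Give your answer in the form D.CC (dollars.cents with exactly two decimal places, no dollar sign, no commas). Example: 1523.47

Answer: 1340.13

Derivation:
After 1 (month_end (apply 1% monthly interest)): balance=$1010.00 total_interest=$10.00
After 2 (deposit($200)): balance=$1210.00 total_interest=$10.00
After 3 (month_end (apply 1% monthly interest)): balance=$1222.10 total_interest=$22.10
After 4 (withdraw($300)): balance=$922.10 total_interest=$22.10
After 5 (deposit($50)): balance=$972.10 total_interest=$22.10
After 6 (month_end (apply 1% monthly interest)): balance=$981.82 total_interest=$31.82
After 7 (withdraw($200)): balance=$781.82 total_interest=$31.82
After 8 (deposit($50)): balance=$831.82 total_interest=$31.82
After 9 (month_end (apply 1% monthly interest)): balance=$840.13 total_interest=$40.13
After 10 (withdraw($300)): balance=$540.13 total_interest=$40.13
After 11 (deposit($1000)): balance=$1540.13 total_interest=$40.13
After 12 (withdraw($200)): balance=$1340.13 total_interest=$40.13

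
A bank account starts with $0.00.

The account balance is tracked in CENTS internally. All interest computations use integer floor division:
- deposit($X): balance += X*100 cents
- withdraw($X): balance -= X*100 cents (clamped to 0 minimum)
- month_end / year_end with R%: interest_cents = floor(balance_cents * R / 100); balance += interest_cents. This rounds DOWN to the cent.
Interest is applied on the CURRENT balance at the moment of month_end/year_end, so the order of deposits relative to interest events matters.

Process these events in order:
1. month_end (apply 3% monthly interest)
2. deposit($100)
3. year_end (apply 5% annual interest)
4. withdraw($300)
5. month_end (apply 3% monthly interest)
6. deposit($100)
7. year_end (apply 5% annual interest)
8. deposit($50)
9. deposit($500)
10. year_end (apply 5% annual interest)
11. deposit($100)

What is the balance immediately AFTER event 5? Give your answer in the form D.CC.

Answer: 0.00

Derivation:
After 1 (month_end (apply 3% monthly interest)): balance=$0.00 total_interest=$0.00
After 2 (deposit($100)): balance=$100.00 total_interest=$0.00
After 3 (year_end (apply 5% annual interest)): balance=$105.00 total_interest=$5.00
After 4 (withdraw($300)): balance=$0.00 total_interest=$5.00
After 5 (month_end (apply 3% monthly interest)): balance=$0.00 total_interest=$5.00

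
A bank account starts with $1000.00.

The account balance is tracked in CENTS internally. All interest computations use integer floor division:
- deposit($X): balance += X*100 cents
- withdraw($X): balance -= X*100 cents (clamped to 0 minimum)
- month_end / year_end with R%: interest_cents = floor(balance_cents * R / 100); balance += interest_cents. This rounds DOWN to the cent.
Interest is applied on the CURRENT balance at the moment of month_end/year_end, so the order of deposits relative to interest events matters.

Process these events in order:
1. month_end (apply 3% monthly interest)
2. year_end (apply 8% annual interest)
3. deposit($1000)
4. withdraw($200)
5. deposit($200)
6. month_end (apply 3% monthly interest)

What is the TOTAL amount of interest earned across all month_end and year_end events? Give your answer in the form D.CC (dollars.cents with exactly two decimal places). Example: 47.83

After 1 (month_end (apply 3% monthly interest)): balance=$1030.00 total_interest=$30.00
After 2 (year_end (apply 8% annual interest)): balance=$1112.40 total_interest=$112.40
After 3 (deposit($1000)): balance=$2112.40 total_interest=$112.40
After 4 (withdraw($200)): balance=$1912.40 total_interest=$112.40
After 5 (deposit($200)): balance=$2112.40 total_interest=$112.40
After 6 (month_end (apply 3% monthly interest)): balance=$2175.77 total_interest=$175.77

Answer: 175.77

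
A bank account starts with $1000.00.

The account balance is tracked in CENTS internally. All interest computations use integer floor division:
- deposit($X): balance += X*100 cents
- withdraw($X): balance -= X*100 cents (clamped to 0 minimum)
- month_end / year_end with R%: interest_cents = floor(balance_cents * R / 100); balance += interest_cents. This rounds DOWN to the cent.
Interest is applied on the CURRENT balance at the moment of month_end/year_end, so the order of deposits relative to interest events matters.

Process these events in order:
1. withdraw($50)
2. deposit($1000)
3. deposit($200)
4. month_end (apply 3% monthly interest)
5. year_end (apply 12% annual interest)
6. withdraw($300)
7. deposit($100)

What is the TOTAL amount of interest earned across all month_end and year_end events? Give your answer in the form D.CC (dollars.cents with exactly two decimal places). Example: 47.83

After 1 (withdraw($50)): balance=$950.00 total_interest=$0.00
After 2 (deposit($1000)): balance=$1950.00 total_interest=$0.00
After 3 (deposit($200)): balance=$2150.00 total_interest=$0.00
After 4 (month_end (apply 3% monthly interest)): balance=$2214.50 total_interest=$64.50
After 5 (year_end (apply 12% annual interest)): balance=$2480.24 total_interest=$330.24
After 6 (withdraw($300)): balance=$2180.24 total_interest=$330.24
After 7 (deposit($100)): balance=$2280.24 total_interest=$330.24

Answer: 330.24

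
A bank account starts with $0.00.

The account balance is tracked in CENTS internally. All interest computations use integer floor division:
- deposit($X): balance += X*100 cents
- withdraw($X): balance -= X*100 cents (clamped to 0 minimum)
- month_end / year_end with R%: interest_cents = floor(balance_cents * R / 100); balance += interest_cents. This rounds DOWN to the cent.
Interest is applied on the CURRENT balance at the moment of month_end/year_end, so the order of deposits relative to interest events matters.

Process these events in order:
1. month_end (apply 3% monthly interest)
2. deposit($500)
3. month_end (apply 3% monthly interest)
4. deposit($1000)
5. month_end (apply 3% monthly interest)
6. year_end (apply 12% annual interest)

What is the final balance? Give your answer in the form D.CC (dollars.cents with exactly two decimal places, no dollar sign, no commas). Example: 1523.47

After 1 (month_end (apply 3% monthly interest)): balance=$0.00 total_interest=$0.00
After 2 (deposit($500)): balance=$500.00 total_interest=$0.00
After 3 (month_end (apply 3% monthly interest)): balance=$515.00 total_interest=$15.00
After 4 (deposit($1000)): balance=$1515.00 total_interest=$15.00
After 5 (month_end (apply 3% monthly interest)): balance=$1560.45 total_interest=$60.45
After 6 (year_end (apply 12% annual interest)): balance=$1747.70 total_interest=$247.70

Answer: 1747.70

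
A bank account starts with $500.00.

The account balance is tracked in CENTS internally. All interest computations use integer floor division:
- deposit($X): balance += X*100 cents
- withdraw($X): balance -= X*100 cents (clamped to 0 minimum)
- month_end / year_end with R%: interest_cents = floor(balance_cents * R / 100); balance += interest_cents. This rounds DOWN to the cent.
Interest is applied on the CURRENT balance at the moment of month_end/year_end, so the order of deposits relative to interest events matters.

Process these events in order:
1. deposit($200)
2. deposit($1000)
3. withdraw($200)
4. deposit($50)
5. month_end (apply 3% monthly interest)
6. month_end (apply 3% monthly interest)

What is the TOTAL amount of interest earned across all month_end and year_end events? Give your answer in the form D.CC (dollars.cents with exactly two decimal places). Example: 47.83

After 1 (deposit($200)): balance=$700.00 total_interest=$0.00
After 2 (deposit($1000)): balance=$1700.00 total_interest=$0.00
After 3 (withdraw($200)): balance=$1500.00 total_interest=$0.00
After 4 (deposit($50)): balance=$1550.00 total_interest=$0.00
After 5 (month_end (apply 3% monthly interest)): balance=$1596.50 total_interest=$46.50
After 6 (month_end (apply 3% monthly interest)): balance=$1644.39 total_interest=$94.39

Answer: 94.39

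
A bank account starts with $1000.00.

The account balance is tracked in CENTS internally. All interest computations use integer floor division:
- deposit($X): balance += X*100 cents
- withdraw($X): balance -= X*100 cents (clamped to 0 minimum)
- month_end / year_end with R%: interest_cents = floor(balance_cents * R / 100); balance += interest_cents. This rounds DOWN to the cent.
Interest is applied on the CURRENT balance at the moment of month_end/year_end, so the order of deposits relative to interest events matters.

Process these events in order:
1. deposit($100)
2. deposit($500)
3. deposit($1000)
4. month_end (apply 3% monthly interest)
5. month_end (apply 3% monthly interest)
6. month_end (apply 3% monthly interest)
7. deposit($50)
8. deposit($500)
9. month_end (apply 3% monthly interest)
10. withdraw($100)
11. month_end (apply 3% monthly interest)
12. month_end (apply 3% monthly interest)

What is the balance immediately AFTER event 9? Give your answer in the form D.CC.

After 1 (deposit($100)): balance=$1100.00 total_interest=$0.00
After 2 (deposit($500)): balance=$1600.00 total_interest=$0.00
After 3 (deposit($1000)): balance=$2600.00 total_interest=$0.00
After 4 (month_end (apply 3% monthly interest)): balance=$2678.00 total_interest=$78.00
After 5 (month_end (apply 3% monthly interest)): balance=$2758.34 total_interest=$158.34
After 6 (month_end (apply 3% monthly interest)): balance=$2841.09 total_interest=$241.09
After 7 (deposit($50)): balance=$2891.09 total_interest=$241.09
After 8 (deposit($500)): balance=$3391.09 total_interest=$241.09
After 9 (month_end (apply 3% monthly interest)): balance=$3492.82 total_interest=$342.82

Answer: 3492.82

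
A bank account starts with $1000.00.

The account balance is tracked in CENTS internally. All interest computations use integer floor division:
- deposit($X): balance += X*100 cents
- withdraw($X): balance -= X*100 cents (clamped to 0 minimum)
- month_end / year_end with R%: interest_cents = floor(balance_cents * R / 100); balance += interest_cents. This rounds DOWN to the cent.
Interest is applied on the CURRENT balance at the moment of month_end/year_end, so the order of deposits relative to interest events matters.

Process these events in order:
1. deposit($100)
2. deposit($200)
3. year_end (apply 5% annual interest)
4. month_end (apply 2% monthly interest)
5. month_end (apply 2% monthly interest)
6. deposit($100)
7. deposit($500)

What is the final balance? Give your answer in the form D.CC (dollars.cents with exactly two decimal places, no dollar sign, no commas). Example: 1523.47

After 1 (deposit($100)): balance=$1100.00 total_interest=$0.00
After 2 (deposit($200)): balance=$1300.00 total_interest=$0.00
After 3 (year_end (apply 5% annual interest)): balance=$1365.00 total_interest=$65.00
After 4 (month_end (apply 2% monthly interest)): balance=$1392.30 total_interest=$92.30
After 5 (month_end (apply 2% monthly interest)): balance=$1420.14 total_interest=$120.14
After 6 (deposit($100)): balance=$1520.14 total_interest=$120.14
After 7 (deposit($500)): balance=$2020.14 total_interest=$120.14

Answer: 2020.14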